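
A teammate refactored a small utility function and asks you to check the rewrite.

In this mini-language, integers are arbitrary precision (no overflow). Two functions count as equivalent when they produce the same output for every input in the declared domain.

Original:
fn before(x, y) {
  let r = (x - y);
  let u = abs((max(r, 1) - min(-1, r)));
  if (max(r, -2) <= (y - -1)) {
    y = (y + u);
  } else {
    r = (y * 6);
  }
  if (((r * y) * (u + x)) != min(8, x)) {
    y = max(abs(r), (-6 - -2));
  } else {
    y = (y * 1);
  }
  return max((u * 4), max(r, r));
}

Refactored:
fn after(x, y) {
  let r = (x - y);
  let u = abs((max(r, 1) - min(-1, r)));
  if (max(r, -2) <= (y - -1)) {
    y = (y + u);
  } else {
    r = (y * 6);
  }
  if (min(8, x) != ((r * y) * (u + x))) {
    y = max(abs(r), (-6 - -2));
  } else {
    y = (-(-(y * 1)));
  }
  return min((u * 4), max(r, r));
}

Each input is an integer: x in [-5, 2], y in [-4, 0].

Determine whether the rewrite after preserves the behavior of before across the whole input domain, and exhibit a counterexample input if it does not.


There is a counterexample at x=-5, y=-4: 8 on one side, -24 on the other.
before: r=-1, then u=2, then (max(r, -2) <= (y - -1)) is false, then r=-24, then (((r * y) * (u + x)) != min(8, x)) is true, then y=24, then returns 8
after: r=-1, then u=2, then (max(r, -2) <= (y - -1)) is false, then r=-24, then (min(8, x) != ((r * y) * (u + x))) is true, then y=24, then returns -24
verdict: not equivalent; witness: x=-5, y=-4


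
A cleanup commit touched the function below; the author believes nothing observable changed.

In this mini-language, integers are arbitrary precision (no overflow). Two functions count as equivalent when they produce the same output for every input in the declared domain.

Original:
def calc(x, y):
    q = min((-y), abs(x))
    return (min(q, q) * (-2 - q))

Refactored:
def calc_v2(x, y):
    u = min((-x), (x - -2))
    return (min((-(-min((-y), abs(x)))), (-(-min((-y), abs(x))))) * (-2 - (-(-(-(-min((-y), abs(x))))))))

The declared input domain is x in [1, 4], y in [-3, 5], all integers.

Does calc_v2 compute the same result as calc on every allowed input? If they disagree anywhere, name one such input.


The two versions differ — the changes include arithmetic usage differs; local variable names differ; constant usage differs; min/max/abs usage differs.
One worked example (x=2, y=3) — calc: q=-3, then returns -3; calc_v2: u=-2, then returns -3; agreement on -3.
Checked all 36 inputs in the declared domain: the outputs agree on every one.
verdict: equivalent


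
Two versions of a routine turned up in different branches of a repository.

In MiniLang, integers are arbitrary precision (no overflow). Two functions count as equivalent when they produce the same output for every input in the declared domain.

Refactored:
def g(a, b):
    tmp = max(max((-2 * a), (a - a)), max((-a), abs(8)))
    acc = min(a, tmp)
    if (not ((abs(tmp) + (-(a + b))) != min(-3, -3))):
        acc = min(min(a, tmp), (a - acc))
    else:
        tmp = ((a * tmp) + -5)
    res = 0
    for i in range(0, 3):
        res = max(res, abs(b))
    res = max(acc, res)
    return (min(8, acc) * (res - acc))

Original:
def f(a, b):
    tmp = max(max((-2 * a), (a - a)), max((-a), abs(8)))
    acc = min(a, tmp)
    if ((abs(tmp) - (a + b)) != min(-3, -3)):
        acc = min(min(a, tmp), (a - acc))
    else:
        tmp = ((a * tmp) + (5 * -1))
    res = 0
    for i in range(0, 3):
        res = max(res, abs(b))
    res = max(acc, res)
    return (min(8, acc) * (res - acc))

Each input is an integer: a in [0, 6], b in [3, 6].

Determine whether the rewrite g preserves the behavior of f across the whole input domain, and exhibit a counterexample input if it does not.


Take a=1, b=3.
f: tmp becomes 8; next acc becomes 1; next ((abs(tmp) - (a + b)) != min(-3, -3)) evaluates to true; next acc becomes 0; next res becomes 0; next at i=0:; next res becomes 3; next at i=1:; next res becomes 3; next at i=2:; next res becomes 3; next res becomes 3; next final value 0
g: tmp becomes 8; next acc becomes 1; next (not ((abs(tmp) + (-(a + b))) != min(-3, -3))) evaluates to false; next tmp becomes 3; next res becomes 0; next at i=0:; next res becomes 3; next at i=1:; next res becomes 3; next at i=2:; next res becomes 3; next res becomes 3; next final value 2
0 against 2: the behavior changed.
verdict: not equivalent; witness: a=1, b=3


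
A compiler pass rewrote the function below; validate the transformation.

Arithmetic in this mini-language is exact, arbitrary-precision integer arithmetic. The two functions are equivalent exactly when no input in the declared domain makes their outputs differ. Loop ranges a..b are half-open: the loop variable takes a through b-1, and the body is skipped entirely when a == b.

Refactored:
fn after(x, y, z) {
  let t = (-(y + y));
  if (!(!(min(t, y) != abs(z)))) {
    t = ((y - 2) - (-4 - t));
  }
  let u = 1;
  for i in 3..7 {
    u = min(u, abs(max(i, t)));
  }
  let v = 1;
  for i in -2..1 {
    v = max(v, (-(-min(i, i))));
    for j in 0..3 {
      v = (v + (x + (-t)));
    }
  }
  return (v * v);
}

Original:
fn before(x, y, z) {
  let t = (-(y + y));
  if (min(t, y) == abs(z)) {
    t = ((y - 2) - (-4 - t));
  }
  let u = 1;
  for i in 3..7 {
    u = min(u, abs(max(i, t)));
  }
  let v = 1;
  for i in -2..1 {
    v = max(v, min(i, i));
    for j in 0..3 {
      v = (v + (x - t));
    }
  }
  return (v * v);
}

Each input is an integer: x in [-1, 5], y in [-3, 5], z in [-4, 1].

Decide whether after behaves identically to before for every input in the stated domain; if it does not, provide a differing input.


There is a counterexample at x=-1, y=-3, z=-4: 441 on one side, 324 on the other.
before: t := 6 | (min(t, y) == abs(z)): false | u := 1 | iter i=3: | u := 1 | iter i=4: | u := 1 | iter i=5: | u := 1 | iter i=6: | u := 1 | v := 1 | iter i=-2: | v := 1 | iter j=0: | v := -6 | iter j=1: | v := -13 | iter j=2: | v := -20 | iter i=-1: | v := -1 | iter j=0: | v := -8 | iter j=1: | v := -15 | iter j=2: | v := -22 | iter i=0: | v := 0 | iter j=0: | v := -7 | iter j=1: | v := -14 | iter j=2: | v := -21 | result 441
after: t := 6 | (!(!(min(t, y) != abs(z)))): true | t := 5 | u := 1 | iter i=3: | u := 1 | iter i=4: | u := 1 | iter i=5: | u := 1 | iter i=6: | u := 1 | v := 1 | iter i=-2: | v := 1 | iter j=0: | v := -5 | iter j=1: | v := -11 | iter j=2: | v := -17 | iter i=-1: | v := -1 | iter j=0: | v := -7 | iter j=1: | v := -13 | iter j=2: | v := -19 | iter i=0: | v := 0 | iter j=0: | v := -6 | iter j=1: | v := -12 | iter j=2: | v := -18 | result 324
verdict: not equivalent; witness: x=-1, y=-3, z=-4


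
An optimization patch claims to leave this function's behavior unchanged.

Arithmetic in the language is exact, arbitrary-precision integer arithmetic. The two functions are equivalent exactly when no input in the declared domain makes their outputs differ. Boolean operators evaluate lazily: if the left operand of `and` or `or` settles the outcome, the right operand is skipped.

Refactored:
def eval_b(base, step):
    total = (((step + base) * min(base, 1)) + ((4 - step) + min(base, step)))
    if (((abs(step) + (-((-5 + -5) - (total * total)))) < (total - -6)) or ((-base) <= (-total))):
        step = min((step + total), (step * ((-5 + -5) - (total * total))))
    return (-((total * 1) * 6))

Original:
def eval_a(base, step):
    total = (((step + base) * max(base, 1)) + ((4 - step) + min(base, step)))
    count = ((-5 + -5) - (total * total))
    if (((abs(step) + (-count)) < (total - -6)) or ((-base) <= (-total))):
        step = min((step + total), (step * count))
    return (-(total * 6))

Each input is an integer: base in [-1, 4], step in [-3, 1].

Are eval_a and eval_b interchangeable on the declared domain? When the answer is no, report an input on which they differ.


Run the pair on base=-1, step=-3.
eval_a: total=0, then count=-10, then (((abs(step) + (-count)) < (total - -6)) or ((-base) <= (-total))) is false, then returns 0
eval_b: total=8, then (((abs(step) + (-((-5 + -5) - (total * total)))) < (total - -6)) or ((-base) <= (-total))) is false, then returns -48
0 and -48 differ, so these are not the same function on this domain.
verdict: not equivalent; witness: base=-1, step=-3


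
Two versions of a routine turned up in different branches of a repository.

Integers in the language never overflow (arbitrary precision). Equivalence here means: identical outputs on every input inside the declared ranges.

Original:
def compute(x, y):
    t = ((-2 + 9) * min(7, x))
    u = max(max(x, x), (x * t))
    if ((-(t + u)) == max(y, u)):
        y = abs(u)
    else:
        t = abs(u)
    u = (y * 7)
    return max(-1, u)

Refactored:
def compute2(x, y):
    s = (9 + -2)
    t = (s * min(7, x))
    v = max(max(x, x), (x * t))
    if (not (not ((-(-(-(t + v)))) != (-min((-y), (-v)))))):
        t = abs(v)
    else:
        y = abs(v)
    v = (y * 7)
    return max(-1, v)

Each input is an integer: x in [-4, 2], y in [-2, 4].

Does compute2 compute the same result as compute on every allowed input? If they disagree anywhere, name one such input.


Side by side, the visible changes include: min/max/abs usage differs; and comparison usage differs; and statement counts differ; and local variable names differ; and boolean connective usage differs.
As a probe, take x=-1, y=0: compute runs t := -7 | u := 7 | ((-(t + u)) == max(y, u)): false | t := 7 | u := 0 | result 0; compute2 runs s := 7 | t := -7 | v := 7 | (not (not ((-(-(-(t + v)))) != (-min((-y), (-v)))))): true | t := 7 | v := 0 | result 0; both end at 0.
Every one of the 49 inputs gives matching results.
verdict: equivalent


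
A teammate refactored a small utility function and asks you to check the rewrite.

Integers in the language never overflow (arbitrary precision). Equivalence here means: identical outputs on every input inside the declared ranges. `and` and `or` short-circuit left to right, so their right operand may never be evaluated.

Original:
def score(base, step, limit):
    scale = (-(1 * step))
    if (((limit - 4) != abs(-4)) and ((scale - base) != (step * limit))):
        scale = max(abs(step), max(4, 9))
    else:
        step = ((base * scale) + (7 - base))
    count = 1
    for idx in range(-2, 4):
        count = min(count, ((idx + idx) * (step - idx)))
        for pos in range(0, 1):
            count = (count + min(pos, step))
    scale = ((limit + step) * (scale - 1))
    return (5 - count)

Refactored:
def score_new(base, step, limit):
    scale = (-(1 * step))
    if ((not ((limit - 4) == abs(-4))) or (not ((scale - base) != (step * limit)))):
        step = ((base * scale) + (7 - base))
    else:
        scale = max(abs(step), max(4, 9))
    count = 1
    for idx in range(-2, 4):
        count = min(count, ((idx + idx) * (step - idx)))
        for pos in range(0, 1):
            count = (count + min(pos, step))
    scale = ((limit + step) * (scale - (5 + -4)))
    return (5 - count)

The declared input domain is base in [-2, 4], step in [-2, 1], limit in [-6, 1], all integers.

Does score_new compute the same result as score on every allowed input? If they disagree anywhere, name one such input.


Input base=-2, step=-2, limit=-6: 37 from score versus 33 from score_new.
verdict: not equivalent; witness: base=-2, step=-2, limit=-6


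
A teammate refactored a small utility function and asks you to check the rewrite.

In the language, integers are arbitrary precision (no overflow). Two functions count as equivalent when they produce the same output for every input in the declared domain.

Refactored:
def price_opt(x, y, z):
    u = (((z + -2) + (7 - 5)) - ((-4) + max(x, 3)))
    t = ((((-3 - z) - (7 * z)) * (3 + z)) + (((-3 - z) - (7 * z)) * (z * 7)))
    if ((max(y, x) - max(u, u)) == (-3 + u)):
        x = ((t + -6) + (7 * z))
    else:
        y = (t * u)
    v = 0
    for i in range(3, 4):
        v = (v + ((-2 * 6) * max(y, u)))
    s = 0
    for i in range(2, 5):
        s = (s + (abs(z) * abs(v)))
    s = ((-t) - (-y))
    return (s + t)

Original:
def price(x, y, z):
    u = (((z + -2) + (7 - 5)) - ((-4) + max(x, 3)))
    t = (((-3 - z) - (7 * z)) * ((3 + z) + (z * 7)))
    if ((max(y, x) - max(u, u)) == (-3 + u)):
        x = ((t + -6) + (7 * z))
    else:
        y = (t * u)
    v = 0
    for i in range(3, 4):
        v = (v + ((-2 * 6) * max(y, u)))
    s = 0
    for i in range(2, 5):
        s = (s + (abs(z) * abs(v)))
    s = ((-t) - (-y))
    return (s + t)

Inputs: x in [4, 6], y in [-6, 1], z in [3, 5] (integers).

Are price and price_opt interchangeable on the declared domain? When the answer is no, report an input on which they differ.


The two versions differ — the changes include constant usage differs; and arithmetic usage differs.
As a probe, take x=6, y=-4, z=3: price runs u becomes 1; next t becomes -729; next ((max(y, x) - max(u, u)) == (-3 + u)) evaluates to false; next y becomes -729; next v becomes 0; next at i=3:; next v becomes -12; next s becomes 0; next at i=2:; next s becomes 36; next at i=3:; next s becomes 72; next at i=4:; next s becomes 108; next s becomes 0; next final value -729; price_opt runs u becomes 1; next t becomes -729; next ((max(y, x) - max(u, u)) == (-3 + u)) evaluates to false; next y becomes -729; next v becomes 0; next at i=3:; next v becomes -12; next s becomes 0; next at i=2:; next s becomes 36; next at i=3:; next s becomes 72; next at i=4:; next s becomes 108; next s becomes 0; next final value -729; both end at -729.
Sweeping the whole domain (72 inputs) finds no disagreement.
verdict: equivalent


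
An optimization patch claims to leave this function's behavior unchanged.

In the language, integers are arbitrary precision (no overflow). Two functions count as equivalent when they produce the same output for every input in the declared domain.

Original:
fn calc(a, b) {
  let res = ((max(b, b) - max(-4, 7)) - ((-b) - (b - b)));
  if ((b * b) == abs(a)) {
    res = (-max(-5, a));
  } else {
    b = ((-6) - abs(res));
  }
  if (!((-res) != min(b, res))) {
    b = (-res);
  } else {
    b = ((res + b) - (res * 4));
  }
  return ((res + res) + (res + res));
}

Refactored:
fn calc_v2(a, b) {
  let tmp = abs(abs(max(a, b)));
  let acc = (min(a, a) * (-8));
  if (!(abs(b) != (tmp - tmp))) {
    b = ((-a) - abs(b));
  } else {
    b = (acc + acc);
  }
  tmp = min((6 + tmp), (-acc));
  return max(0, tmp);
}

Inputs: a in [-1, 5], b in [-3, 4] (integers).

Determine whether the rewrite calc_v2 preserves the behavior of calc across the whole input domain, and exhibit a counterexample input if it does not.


Evaluate both at a=-1, b=-3.
calc: res = -13; ((b * b) == abs(a)) -> false; b = -19; (!((-res) != min(b, res))) -> false; b = 20; return -52
calc_v2: tmp = 1; acc = 8; (!(abs(b) != (tmp - tmp))) -> false; b = 16; tmp = -8; return 0
-52 against 0: the behavior changed.
verdict: not equivalent; witness: a=-1, b=-3


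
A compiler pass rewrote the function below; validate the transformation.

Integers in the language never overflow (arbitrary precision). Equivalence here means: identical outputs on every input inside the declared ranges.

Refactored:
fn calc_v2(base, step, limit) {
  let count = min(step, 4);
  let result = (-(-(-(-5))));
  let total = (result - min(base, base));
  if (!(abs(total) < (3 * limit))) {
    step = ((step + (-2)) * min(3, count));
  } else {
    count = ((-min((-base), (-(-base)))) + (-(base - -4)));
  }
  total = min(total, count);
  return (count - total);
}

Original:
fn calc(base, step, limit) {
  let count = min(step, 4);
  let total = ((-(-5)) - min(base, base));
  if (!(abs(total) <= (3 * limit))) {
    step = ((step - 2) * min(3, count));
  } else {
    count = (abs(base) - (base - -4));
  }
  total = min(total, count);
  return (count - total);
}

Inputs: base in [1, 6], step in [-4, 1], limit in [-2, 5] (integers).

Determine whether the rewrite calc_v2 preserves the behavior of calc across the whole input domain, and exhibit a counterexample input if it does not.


Not equivalent: base=5, step=1, limit=0 separates them (0 vs 1).
calc: count=1, then total=0, then (!(abs(total) <= (3 * limit))) is false, then count=-4, then total=-4, then returns 0
calc_v2: count=1, then result=5, then total=0, then (!(abs(total) < (3 * limit))) is true, then step=-1, then total=0, then returns 1
verdict: not equivalent; witness: base=5, step=1, limit=0


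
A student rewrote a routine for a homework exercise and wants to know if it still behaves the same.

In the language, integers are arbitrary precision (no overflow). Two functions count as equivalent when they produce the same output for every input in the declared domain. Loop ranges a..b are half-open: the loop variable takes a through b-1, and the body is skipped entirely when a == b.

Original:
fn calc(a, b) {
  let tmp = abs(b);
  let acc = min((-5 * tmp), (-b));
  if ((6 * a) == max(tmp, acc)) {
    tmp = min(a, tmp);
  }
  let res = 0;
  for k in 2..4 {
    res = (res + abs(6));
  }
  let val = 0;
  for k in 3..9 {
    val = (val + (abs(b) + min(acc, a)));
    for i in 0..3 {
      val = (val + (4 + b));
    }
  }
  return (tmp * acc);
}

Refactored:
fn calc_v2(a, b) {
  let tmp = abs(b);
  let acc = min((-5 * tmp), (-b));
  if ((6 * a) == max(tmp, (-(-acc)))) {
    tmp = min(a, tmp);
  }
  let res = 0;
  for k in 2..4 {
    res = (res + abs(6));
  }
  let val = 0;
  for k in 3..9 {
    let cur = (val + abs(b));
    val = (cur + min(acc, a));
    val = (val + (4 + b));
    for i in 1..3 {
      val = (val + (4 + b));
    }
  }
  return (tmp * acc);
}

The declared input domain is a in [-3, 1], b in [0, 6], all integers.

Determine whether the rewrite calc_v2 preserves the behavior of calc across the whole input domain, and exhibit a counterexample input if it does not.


Changes here: loop structure differs, plus arithmetic usage differs, plus local variable names differ, plus constant usage differs, plus statement counts differ; the full 35-point sweep finds no disagreement.
verdict: equivalent


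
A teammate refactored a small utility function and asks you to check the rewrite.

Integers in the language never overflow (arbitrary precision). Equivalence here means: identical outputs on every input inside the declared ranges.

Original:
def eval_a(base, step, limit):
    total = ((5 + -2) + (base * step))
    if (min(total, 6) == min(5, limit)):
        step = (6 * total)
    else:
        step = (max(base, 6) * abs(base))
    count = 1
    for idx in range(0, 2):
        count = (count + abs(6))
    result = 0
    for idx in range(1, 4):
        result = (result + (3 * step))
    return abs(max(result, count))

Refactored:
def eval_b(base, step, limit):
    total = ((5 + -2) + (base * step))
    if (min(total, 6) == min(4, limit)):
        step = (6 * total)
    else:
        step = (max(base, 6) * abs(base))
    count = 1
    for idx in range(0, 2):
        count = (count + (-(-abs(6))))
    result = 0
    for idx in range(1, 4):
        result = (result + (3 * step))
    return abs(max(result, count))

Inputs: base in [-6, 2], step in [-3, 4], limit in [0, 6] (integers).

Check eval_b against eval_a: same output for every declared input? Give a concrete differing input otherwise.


Consider the input base=-2, step=-1, limit=5.
eval_a: total=5, then (min(total, 6) == min(5, limit)) is true, then step=30, then count=1, then (idx=0), then count=7, then (idx=1), then count=13, then result=0, then (idx=1), then result=90, then (idx=2), then result=180, then (idx=3), then result=270, then returns 270
eval_b: total=5, then (min(total, 6) == min(4, limit)) is false, then step=12, then count=1, then (idx=0), then count=7, then (idx=1), then count=13, then result=0, then (idx=1), then result=36, then (idx=2), then result=72, then (idx=3), then result=108, then returns 108
270 != 108, so the rewrite changes behavior.
verdict: not equivalent; witness: base=-2, step=-1, limit=5


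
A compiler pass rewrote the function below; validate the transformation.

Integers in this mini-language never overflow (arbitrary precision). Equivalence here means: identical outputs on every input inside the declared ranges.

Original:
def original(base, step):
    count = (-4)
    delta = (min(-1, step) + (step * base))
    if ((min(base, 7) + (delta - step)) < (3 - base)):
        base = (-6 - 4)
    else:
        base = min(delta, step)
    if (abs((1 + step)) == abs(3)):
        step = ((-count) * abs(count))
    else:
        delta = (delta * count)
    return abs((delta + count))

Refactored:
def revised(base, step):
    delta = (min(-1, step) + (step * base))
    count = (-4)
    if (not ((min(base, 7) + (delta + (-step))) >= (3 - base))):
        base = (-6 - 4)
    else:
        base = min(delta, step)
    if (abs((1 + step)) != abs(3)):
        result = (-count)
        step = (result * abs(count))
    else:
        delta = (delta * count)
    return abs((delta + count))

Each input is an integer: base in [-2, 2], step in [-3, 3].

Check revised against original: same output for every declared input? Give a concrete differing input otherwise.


Consider the input base=-2, step=-3.
original: count = -4; delta = 3; ((min(base, 7) + (delta - step)) < (3 - base)) -> true; base = -10; (abs((1 + step)) == abs(3)) -> false; delta = -12; return 16
revised: delta = 3; count = -4; (not ((min(base, 7) + (delta + (-step))) >= (3 - base))) -> true; base = -10; (abs((1 + step)) != abs(3)) -> true; result = 4; step = 16; return 1
16 against 1: the behavior changed.
verdict: not equivalent; witness: base=-2, step=-3


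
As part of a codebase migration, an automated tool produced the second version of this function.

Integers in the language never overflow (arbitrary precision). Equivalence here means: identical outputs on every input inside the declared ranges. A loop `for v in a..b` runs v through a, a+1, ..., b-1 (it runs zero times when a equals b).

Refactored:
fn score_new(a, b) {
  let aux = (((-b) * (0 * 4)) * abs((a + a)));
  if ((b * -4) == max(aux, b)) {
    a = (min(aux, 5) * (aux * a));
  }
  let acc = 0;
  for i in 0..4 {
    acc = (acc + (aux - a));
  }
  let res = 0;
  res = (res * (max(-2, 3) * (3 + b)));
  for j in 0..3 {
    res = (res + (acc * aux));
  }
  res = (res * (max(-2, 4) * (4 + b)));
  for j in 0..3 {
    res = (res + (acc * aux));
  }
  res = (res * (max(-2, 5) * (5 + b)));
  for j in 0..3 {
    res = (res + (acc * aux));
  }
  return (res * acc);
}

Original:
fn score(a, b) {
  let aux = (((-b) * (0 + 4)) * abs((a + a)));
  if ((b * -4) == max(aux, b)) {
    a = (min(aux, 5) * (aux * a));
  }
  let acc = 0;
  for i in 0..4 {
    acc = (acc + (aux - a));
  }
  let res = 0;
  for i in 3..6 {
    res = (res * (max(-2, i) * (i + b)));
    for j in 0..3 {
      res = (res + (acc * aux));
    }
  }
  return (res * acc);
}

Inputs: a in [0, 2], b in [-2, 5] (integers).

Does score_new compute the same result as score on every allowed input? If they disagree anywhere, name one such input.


The rewrite breaks on a=1, b=-2, where the results are 23500800 and 0.
score: aux := 16 | ((b * -4) == max(aux, b)): false | acc := 0 | iter i=0: | acc := 15 | iter i=1: | acc := 30 | iter i=2: | acc := 45 | iter i=3: | acc := 60 | res := 0 | iter i=3: | res := 0 | iter j=0: | res := 960 | iter j=1: | res := 1920 | iter j=2: | res := 2880 | iter i=4: | res := 23040 | iter j=0: | res := 24000 | iter j=1: | res := 24960 | iter j=2: | res := 25920 | iter i=5: | res := 388800 | iter j=0: | res := 389760 | iter j=1: | res := 390720 | iter j=2: | res := 391680 | result 23500800
score_new: aux := 0 | ((b * -4) == max(aux, b)): false | acc := 0 | iter i=0: | acc := -1 | iter i=1: | acc := -2 | iter i=2: | acc := -3 | iter i=3: | acc := -4 | res := 0 | res := 0 | iter j=0: | res := 0 | iter j=1: | res := 0 | iter j=2: | res := 0 | res := 0 | iter j=0: | res := 0 | iter j=1: | res := 0 | iter j=2: | res := 0 | res := 0 | iter j=0: | res := 0 | iter j=1: | res := 0 | iter j=2: | res := 0 | result 0
verdict: not equivalent; witness: a=1, b=-2


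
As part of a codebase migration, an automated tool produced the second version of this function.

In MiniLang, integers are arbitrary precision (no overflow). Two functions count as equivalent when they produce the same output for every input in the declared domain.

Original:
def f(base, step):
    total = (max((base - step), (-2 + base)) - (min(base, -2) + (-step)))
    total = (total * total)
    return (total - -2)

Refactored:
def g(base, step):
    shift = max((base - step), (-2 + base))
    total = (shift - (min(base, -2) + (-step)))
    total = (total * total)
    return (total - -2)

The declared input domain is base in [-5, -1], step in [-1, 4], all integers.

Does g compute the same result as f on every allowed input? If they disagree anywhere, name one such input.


Changes here: statement counts differ, and local variable names differ; the full 30-point sweep finds no disagreement.
verdict: equivalent


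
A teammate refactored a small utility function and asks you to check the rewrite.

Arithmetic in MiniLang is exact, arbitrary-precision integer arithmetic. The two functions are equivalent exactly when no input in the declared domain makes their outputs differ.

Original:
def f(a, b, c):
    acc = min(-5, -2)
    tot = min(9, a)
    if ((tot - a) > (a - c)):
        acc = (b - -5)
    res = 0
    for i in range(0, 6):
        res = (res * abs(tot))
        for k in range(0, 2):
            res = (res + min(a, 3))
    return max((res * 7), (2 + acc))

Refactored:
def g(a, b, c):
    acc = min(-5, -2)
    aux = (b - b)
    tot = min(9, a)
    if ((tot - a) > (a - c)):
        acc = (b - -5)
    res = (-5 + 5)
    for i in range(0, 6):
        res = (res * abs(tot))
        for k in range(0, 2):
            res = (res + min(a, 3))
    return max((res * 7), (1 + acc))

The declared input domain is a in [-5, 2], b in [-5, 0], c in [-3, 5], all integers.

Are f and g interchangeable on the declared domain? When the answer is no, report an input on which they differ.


Not equivalent: a=-5, b=-5, c=-3 separates them (2 vs 1).
f: acc := -5 | tot := -5 | ((tot - a) > (a - c)): true | acc := 0 | res := 0 | iter i=0: | res := 0 | iter k=0: | res := -5 | iter k=1: | res := -10 | iter i=1: | res := -50 | iter k=0: | res := -55 | iter k=1: | res := -60 | iter i=2: | res := -300 | iter k=0: | res := -305 | iter k=1: | res := -310 | iter i=3: | res := -1550 | iter k=0: | res := -1555 | iter k=1: | res := -1560 | iter i=4: | res := -7800 | iter k=0: | res := -7805 | iter k=1: | res := -7810 | iter i=5: | res := -39050 | iter k=0: | res := -39055 | iter k=1: | res := -39060 | result 2
g: acc := -5 | aux := 0 | tot := -5 | ((tot - a) > (a - c)): true | acc := 0 | res := 0 | iter i=0: | res := 0 | iter k=0: | res := -5 | iter k=1: | res := -10 | iter i=1: | res := -50 | iter k=0: | res := -55 | iter k=1: | res := -60 | iter i=2: | res := -300 | iter k=0: | res := -305 | iter k=1: | res := -310 | iter i=3: | res := -1550 | iter k=0: | res := -1555 | iter k=1: | res := -1560 | iter i=4: | res := -7800 | iter k=0: | res := -7805 | iter k=1: | res := -7810 | iter i=5: | res := -39050 | iter k=0: | res := -39055 | iter k=1: | res := -39060 | result 1
verdict: not equivalent; witness: a=-5, b=-5, c=-3


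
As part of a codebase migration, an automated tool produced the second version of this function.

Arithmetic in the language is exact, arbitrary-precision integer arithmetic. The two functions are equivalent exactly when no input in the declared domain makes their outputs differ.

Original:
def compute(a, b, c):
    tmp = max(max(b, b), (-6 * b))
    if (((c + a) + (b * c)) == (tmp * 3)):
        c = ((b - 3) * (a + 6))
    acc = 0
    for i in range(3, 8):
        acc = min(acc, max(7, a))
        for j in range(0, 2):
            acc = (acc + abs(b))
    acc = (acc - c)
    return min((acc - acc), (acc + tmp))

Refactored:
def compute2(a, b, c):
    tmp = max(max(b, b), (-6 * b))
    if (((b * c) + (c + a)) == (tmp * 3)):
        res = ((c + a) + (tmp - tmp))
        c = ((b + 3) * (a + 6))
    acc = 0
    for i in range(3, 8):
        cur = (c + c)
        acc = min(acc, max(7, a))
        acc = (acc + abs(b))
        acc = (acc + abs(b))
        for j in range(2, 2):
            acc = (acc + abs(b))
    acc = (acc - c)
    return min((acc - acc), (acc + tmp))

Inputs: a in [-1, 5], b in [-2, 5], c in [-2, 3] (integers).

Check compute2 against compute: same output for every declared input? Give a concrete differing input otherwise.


There is a counterexample at a=-1, b=0, c=1: 0 on one side, -15 on the other.
compute: tmp := 0 | (((c + a) + (b * c)) == (tmp * 3)): true | c := -15 | acc := 0 | iter i=3: | acc := 0 | iter j=0: | acc := 0 | iter j=1: | acc := 0 | iter i=4: | acc := 0 | iter j=0: | acc := 0 | iter j=1: | acc := 0 | iter i=5: | acc := 0 | iter j=0: | acc := 0 | iter j=1: | acc := 0 | iter i=6: | acc := 0 | iter j=0: | acc := 0 | iter j=1: | acc := 0 | iter i=7: | acc := 0 | iter j=0: | acc := 0 | iter j=1: | acc := 0 | acc := 15 | result 0
compute2: tmp := 0 | (((b * c) + (c + a)) == (tmp * 3)): true | res := 0 | c := 15 | acc := 0 | iter i=3: | cur := 30 | acc := 0 | acc := 0 | acc := 0 | loop over j: empty range | iter i=4: | cur := 30 | acc := 0 | acc := 0 | acc := 0 | loop over j: empty range | iter i=5: | cur := 30 | acc := 0 | acc := 0 | acc := 0 | loop over j: empty range | iter i=6: | cur := 30 | acc := 0 | acc := 0 | acc := 0 | loop over j: empty range | iter i=7: | cur := 30 | acc := 0 | acc := 0 | acc := 0 | loop over j: empty range | acc := -15 | result -15
verdict: not equivalent; witness: a=-1, b=0, c=1


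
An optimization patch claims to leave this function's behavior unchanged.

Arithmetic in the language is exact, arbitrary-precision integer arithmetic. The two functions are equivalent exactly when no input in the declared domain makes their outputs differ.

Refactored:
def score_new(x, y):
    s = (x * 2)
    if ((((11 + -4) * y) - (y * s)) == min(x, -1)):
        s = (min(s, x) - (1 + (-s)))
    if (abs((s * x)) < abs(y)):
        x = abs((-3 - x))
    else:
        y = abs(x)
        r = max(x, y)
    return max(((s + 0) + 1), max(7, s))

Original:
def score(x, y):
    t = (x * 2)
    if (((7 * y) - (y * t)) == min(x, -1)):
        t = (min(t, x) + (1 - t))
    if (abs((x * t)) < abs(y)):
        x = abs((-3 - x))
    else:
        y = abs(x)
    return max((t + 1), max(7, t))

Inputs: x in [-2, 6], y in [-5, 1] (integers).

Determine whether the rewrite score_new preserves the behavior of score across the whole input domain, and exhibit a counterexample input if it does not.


Evaluate both at x=3, y=-1.
score: t becomes 6; next (((7 * y) - (y * t)) == min(x, -1)) evaluates to true; next t becomes -2; next (abs((x * t)) < abs(y)) evaluates to false; next y becomes 3; next final value 7
score_new: s becomes 6; next ((((11 + -4) * y) - (y * s)) == min(x, -1)) evaluates to true; next s becomes 8; next (abs((s * x)) < abs(y)) evaluates to false; next y becomes 3; next r becomes 3; next final value 9
7 != 9, so the rewrite changes behavior.
verdict: not equivalent; witness: x=3, y=-1


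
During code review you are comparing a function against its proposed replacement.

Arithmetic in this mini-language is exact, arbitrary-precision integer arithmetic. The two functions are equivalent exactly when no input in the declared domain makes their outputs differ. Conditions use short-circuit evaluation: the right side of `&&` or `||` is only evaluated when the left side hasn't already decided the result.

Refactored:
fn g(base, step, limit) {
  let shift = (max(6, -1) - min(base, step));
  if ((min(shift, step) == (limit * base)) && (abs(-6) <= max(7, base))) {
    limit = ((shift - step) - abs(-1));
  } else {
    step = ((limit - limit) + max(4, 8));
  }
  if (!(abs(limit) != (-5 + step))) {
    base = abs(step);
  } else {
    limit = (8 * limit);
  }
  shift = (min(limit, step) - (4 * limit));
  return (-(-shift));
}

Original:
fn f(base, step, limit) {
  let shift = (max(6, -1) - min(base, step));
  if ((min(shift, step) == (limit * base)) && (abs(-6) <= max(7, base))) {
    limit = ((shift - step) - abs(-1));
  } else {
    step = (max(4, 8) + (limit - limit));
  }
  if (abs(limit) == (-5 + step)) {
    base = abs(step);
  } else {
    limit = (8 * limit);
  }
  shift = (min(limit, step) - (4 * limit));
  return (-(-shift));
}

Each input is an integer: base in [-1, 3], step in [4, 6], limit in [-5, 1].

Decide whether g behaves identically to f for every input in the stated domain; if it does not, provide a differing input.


Side by side, the visible changes include: boolean connective usage differs; also comparison usage differs.
Tracing base=0, step=6, limit=0: f: shift := 6 | ((min(shift, step) == (limit * base)) && (abs(-6) <= max(7, base))): false | step := 8 | (abs(limit) == (-5 + step)): false | limit := 0 | shift := 0 | result 0 | g: shift := 6 | ((min(shift, step) == (limit * base)) && (abs(-6) <= max(7, base))): false | step := 8 | (!(abs(limit) != (-5 + step))): false | limit := 0 | shift := 0 | result 0 — matching result 0.
An exhaustive pass over the 105 declared inputs shows identical outputs.
verdict: equivalent


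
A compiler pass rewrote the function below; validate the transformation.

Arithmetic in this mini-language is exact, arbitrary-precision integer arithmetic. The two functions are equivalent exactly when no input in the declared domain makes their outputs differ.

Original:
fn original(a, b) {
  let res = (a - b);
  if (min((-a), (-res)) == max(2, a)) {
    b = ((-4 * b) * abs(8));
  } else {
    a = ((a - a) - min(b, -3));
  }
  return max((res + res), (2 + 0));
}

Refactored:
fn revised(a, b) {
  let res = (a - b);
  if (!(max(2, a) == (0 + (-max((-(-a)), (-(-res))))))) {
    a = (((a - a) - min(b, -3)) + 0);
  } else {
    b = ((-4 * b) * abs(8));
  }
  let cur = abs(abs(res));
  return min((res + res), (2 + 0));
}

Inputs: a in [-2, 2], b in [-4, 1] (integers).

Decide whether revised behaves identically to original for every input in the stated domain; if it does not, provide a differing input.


Not equivalent: a=-2, b=-4 separates them (4 vs 2).
original: res := 2 | (min((-a), (-res)) == max(2, a)): false | a := 4 | result 4
revised: res := 2 | (!(max(2, a) == (0 + (-max((-(-a)), (-(-res))))))): true | a := 4 | cur := 2 | result 2
verdict: not equivalent; witness: a=-2, b=-4


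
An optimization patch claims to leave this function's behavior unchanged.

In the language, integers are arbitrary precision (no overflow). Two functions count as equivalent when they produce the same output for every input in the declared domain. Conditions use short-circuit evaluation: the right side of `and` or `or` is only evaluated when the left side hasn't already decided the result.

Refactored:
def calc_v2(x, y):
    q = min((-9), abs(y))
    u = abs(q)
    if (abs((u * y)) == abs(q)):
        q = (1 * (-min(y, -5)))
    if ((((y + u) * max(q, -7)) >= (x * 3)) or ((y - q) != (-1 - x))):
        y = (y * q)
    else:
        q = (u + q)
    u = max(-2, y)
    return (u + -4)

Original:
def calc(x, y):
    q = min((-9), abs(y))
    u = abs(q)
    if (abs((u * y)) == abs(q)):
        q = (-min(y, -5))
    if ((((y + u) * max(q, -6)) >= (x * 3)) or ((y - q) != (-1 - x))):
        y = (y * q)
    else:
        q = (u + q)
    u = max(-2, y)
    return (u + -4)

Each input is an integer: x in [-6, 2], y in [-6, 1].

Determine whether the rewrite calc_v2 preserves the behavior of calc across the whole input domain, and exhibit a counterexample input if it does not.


Equivalent. The edit looks behavioral (`-6` became `-7`), but over these ranges it never changes the outcome.
Every one of the 72 inputs gives matching results.
Tracing x=-1, y=1: calc: q := -9 | u := 9 | (abs((u * y)) == abs(q)): true | q := 5 | ((((y + u) * max(q, -6)) >= (x * 3)) or ((y - q) != (-1 - x))): true | y := 5 | u := 5 | result 1 | calc_v2: q := -9 | u := 9 | (abs((u * y)) == abs(q)): true | q := 5 | ((((y + u) * max(q, -7)) >= (x * 3)) or ((y - q) != (-1 - x))): true | y := 5 | u := 5 | result 1 — matching result 1.
verdict: equivalent


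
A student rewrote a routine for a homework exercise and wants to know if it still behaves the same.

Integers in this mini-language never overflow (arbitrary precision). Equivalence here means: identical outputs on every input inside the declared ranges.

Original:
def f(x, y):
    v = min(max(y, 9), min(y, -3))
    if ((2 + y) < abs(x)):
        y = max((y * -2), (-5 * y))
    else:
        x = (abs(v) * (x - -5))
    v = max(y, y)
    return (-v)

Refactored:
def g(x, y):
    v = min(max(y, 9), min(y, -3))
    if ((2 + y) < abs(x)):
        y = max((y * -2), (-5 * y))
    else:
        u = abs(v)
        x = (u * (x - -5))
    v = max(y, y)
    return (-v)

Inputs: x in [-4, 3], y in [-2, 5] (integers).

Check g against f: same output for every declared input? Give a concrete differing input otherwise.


Side by side, the visible changes include: statement counts differ, and local variable names differ.
One worked example (x=3, y=3) — f: v becomes -3; next ((2 + y) < abs(x)) evaluates to false; next x becomes 24; next v becomes 3; next final value -3; g: v becomes -3; next ((2 + y) < abs(x)) evaluates to false; next u becomes 3; next x becomes 24; next v becomes 3; next final value -3; agreement on -3.
Sweeping the whole domain (64 inputs) finds no disagreement.
verdict: equivalent


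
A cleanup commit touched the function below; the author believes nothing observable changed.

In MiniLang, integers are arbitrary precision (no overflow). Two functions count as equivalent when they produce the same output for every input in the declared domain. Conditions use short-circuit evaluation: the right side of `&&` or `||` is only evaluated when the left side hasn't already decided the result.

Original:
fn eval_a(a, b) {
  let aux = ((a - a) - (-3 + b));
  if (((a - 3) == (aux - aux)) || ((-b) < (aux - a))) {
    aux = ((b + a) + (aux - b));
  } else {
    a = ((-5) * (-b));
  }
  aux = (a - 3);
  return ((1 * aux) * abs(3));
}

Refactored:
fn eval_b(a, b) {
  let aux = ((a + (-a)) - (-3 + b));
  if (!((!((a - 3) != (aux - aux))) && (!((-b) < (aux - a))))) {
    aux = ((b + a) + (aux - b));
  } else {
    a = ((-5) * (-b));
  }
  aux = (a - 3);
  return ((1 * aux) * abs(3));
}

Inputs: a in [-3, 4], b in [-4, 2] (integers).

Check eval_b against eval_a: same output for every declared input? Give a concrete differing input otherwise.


Not equivalent: a=3, b=-4 separates them (0 vs -69).
eval_a: aux=7, then (((a - 3) == (aux - aux)) || ((-b) < (aux - a))) is true, then aux=10, then aux=0, then returns 0
eval_b: aux=7, then (!((!((a - 3) != (aux - aux))) && (!((-b) < (aux - a))))) is false, then a=-20, then aux=-23, then returns -69
verdict: not equivalent; witness: a=3, b=-4


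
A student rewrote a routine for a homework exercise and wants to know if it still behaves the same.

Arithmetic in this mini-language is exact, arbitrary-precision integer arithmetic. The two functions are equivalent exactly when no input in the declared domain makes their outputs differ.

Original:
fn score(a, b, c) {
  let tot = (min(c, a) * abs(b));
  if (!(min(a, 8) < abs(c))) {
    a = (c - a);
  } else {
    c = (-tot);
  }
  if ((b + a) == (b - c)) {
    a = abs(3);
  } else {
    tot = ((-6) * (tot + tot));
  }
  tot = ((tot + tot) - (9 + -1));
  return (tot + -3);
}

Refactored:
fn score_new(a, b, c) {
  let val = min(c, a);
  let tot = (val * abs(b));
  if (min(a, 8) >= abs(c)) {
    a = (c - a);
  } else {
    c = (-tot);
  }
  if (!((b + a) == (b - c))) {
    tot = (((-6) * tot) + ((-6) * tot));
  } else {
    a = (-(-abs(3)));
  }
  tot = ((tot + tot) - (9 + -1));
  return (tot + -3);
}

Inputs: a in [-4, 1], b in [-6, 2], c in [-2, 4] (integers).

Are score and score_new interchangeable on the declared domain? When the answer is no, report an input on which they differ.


This is a faithful refactor — arithmetic usage differs; also comparison usage differs; also statement counts differ; also local variable names differ; also constant usage differs, but the computed results match everywhere.
Tracing a=-2, b=-5, c=4: score: tot becomes -10; next (!(min(a, 8) < abs(c))) evaluates to false; next c becomes 10; next ((b + a) == (b - c)) evaluates to false; next tot becomes 120; next tot becomes 232; next final value 229 | score_new: val becomes -2; next tot becomes -10; next (min(a, 8) >= abs(c)) evaluates to false; next c becomes 10; next (!((b + a) == (b - c))) evaluates to true; next tot becomes 120; next tot becomes 232; next final value 229 — matching result 229.
Across all 378 domain points the two functions coincide.
verdict: equivalent
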